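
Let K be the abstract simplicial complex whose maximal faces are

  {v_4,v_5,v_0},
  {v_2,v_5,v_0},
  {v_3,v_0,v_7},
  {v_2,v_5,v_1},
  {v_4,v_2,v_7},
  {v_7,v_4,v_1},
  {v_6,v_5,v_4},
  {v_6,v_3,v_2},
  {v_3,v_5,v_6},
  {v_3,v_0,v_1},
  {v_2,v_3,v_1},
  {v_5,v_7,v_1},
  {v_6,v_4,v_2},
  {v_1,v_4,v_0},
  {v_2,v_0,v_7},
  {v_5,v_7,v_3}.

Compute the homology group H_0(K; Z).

H_0 ≅ Z.

Take the total order v_0 < v_1 < v_2 < v_3 < v_4 < v_5 < v_6 < v_7 on the vertex set. Then K (dimension 2) consists of the simplices:

  0-simplices (8): [v_0], [v_1], [v_2], [v_3], [v_4], [v_5], [v_6], [v_7]
  1-simplices (24): (24 of them)
  2-simplices (16): (16 of them)

giving chain groups C_0 ≅ Z^8, C_1 ≅ Z^24, C_2 ≅ Z^16.

The boundary map ∂_1: C_1 → C_0 is given by ∂[p,q] = [q] − [p].
This gives a 8×24 integer matrix of rank 7; reducing to Smith normal form yields diagonal entries (1,1,1,1,1,1,1).

Boundary ∂_2: C_2 → C_1 sends each 2-simplex [p,q,r] to [q,r] − [p,r] + [p,q]. For instance
  ∂[v_4,v_5,v_6] = [v_5,v_6] − [v_4,v_6] + [v_4,v_5],
  ∂[v_1,v_4,v_7] = [v_4,v_7] − [v_1,v_7] + [v_1,v_4].
This gives a 24×16 integer matrix of rank 15; reducing to Smith normal form yields diagonal entries (1,1,1,1,1,1,1,1,1,1,1,1,1,1,1).

From H_k ≅ ker(∂_k) / im(∂_{k+1}) we obtain:

  H_0: rank C_0 − rank ∂_1 = 8 − 7 = 1, and the invariant factors of ∂_1 are all 1, so H_0 = Z.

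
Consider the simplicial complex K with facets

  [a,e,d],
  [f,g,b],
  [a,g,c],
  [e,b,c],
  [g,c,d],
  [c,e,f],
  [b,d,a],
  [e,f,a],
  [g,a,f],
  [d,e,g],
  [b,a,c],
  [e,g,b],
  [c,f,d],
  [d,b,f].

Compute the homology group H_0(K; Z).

Take the total order a < b < c < d < e < f < g on the vertex set. Then K (dimension 2) consists of the simplices:

  0-simplices (7): a, b, c, d, e, f, g
  1-simplices (21): ab, ac, ad, ae, af, ag, bc, bd, be, bf, bg, cd, ce, cf, cg, de, df, dg, ef, eg, fg
  2-simplices (14): abc, abd, acg, ade, aef, afg, bce, bdf, beg, bfg, cdf, cdg, cef, deg

so the chain groups are C_0 ≅ Z^7, C_1 ≅ Z^21, C_2 ≅ Z^14.

∂_1: C_1 → C_0 is given by ∂[p,q] = [q] − [p]. For instance
  ∂ab = b − a.
This gives a 7×21 integer matrix of rank 6; reducing to Smith normal form yields diagonal entries (1,1,1,1,1,1).

∂_2: C_2 → C_1 acts by ∂[p,q,r] = [q,r] − [p,r] + [p,q]. For instance
  ∂aef = ef − af + ae,
  ∂cdf = df − cf + cd.
The resulting 21×14 matrix has rank 13, and its Smith normal form has invariant factors (1,1,1,1,1,1,1,1,1,1,1,1,1).

From H_k ≅ ker(∂_k) / im(∂_{k+1}) we obtain:

  H_0: rank C_0 − rank ∂_1 = 7 − 6 = 1, and the invariant factors of ∂_1 are all 1, so H_0 = Z.

H_0 = Z.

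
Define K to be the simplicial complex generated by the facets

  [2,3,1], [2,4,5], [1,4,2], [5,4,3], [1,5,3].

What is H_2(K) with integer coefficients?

H_2 = 0.

Fix the vertex order 1 < 2 < 3 < 4 < 5 and write every simplex with vertices in increasing order. Then dim K = 2 and the simplices of K are:

  0-simplices (5): [1], [2], [3], [4], [5]
  1-simplices (10): [1,2], [1,3], [1,4], [1,5], [2,3], [2,4], [2,5], [3,4], [3,5], [4,5]
  2-simplices (5): [1,2,3], [1,2,4], [1,3,5], [2,4,5], [3,4,5]

Hence C_0 ≅ Z^5, C_1 ≅ Z^10, C_2 ≅ Z^5.

The boundary map ∂_1: C_1 → C_0 is given by ∂[p,q] = [q] − [p]. For instance
  ∂[1,3] = [3] − [1].
As a 5×10 matrix over Z this has rank 4, with invariant factors (1,1,1,1).

The boundary map ∂_2: C_2 → C_1 sends each 2-simplex [p,q,r] to [q,r] − [p,r] + [p,q]. For instance
  ∂[1,2,4] = [2,4] − [1,4] + [1,2],
  ∂[3,4,5] = [4,5] − [3,5] + [3,4].
The 10×5 boundary matrix has rank 5 and Smith normal form diag(1,1,1,1,1).

Reading off H_k = ker ∂_k / im ∂_{k+1}:

  H_2: rank ker ∂_2 − rank ∂_3 = (5 − 5) − 0 = 0, and there is no ∂_3, so H_2 ≅ 0.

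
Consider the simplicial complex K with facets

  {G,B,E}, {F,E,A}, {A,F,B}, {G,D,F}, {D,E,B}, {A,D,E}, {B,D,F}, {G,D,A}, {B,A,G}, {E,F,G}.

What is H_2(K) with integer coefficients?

H_2 ≅ 0.

K has 6 vertices, 15 edges, 10 triangles.
rank ∂_2 = 10, rank ∂_3 = 0 ⇒ b_2 = 10 − 10 − 0 = 0. So H_2 ≅ 0.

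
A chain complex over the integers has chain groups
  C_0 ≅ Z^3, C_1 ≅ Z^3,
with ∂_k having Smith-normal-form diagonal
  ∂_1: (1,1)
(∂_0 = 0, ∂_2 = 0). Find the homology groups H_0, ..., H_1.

H_0: b_0 = 3 − 0 − 2 = 1; torsion from ∂_1 factors > 1: none. So H_0 ≅ Z.
H_1: b_1 = 3 − 2 − 0 = 1; torsion from ∂_2 factors > 1: none. So H_1 ≅ Z.

H_0 ≅ Z,  H_1 ≅ Z.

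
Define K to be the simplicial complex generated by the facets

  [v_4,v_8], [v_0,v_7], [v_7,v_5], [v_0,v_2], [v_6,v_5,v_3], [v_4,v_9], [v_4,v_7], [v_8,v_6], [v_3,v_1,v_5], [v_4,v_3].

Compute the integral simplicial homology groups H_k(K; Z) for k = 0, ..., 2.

H_0 = Z,  H_1 = Z^2,  H_2 = 0.

Take the total order v_0 < v_1 < v_2 < v_3 < v_4 < v_5 < v_6 < v_7 < v_8 < v_9 on the vertex set. Then K (dimension 2) consists of the simplices:

  0-simplices (10): [v_0], [v_1], [v_2], [v_3], [v_4], [v_5], [v_6], [v_7], [v_8], [v_9]
  1-simplices (13): [v_0,v_2], [v_0,v_7], [v_1,v_3], [v_1,v_5], [v_3,v_4], [v_3,v_5], [v_3,v_6], [v_4,v_7], [v_4,v_8], [v_4,v_9], [v_5,v_6], [v_5,v_7], [v_6,v_8]
  2-simplices (2): [v_1,v_3,v_5], [v_3,v_5,v_6]

Hence C_0 ≅ Z^10, C_1 ≅ Z^13, C_2 ≅ Z^2.

The boundary map ∂_1: C_1 → C_0 is given by ∂[p,q] = [q] − [p].
The resulting 10×13 matrix has rank 9, and its Smith normal form has invariant factors (1,1,1,1,1,1,1,1,1).

The boundary map ∂_2: C_2 → C_1 sends each 2-simplex [p,q,r] to [q,r] − [p,r] + [p,q]. For instance
  ∂[v_3,v_5,v_6] = [v_5,v_6] − [v_3,v_6] + [v_3,v_5],
  ∂[v_1,v_3,v_5] = [v_3,v_5] − [v_1,v_5] + [v_1,v_3].
The resulting 13×2 matrix has rank 2, and its Smith normal form has invariant factors (1,1).

Reading off H_k = ker ∂_k / im ∂_{k+1}:

  H_0: rank C_0 − rank ∂_1 = 10 − 9 = 1, and the invariant factors of ∂_1 are all 1, so H_0 ≅ Z.
  H_1: rank ker ∂_1 − rank ∂_2 = (13 − 9) − 2 = 2, and the invariant factors of ∂_2 are all 1, so H_1 ≅ Z^2.
  H_2: rank ker ∂_2 − rank ∂_3 = (2 − 2) − 0 = 0, and there is no ∂_3, so H_2 ≅ 0.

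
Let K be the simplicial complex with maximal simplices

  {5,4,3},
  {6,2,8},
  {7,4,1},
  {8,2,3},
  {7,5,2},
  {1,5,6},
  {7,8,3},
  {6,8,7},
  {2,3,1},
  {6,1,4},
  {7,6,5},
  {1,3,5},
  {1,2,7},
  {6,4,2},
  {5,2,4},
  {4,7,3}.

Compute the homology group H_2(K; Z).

Fix the vertex order 1 < 2 < 3 < 4 < 5 < 6 < 7 < 8 and write every simplex with vertices in increasing order. Then dim K = 2 and the simplices of K are:

  0-simplices (8): [1], [2], [3], [4], [5], [6], [7], [8]
  1-simplices (24): (24 of them)
  2-simplices (16): [1,2,3], [1,2,7], [1,3,5], [1,4,6], [1,4,7], [1,5,6], [2,3,8], [2,4,5], [2,4,6], [2,5,7], [2,6,8], [3,4,5], [3,4,7], [3,7,8], [5,6,7], [6,7,8]

giving chain groups C_0 ≅ Z^8, C_1 ≅ Z^24, C_2 ≅ Z^16.

∂_1: C_1 → C_0 is given by ∂[p,q] = [q] − [p]. For instance
  ∂[5,6] = [6] − [5].
The resulting 8×24 matrix has rank 7, and its Smith normal form has invariant factors (1,1,1,1,1,1,1).

The boundary map ∂_2: C_2 → C_1 acts by ∂[p,q,r] = [q,r] − [p,r] + [p,q]. For instance
  ∂[1,4,6] = [4,6] − [1,6] + [1,4],
  ∂[2,4,6] = [4,6] − [2,6] + [2,4].
The resulting 24×16 matrix has rank 15, and its Smith normal form has invariant factors (1,1,1,1,1,1,1,1,1,1,1,1,1,1,1).

Computing H_k = (kernel of ∂_k) / (image of ∂_{k+1}):

  H_2: rank ker ∂_2 − rank ∂_3 = (16 − 15) − 0 = 1, and there is no ∂_3, so H_2 ≅ Z.

(K is a triangulation of the torus T^2.)

H_2 ≅ Z.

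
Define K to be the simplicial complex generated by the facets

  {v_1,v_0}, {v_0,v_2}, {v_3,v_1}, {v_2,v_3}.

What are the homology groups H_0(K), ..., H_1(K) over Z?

H_0 ≅ Z,  H_1 ≅ Z.

Take the total order v_0 < v_1 < v_2 < v_3 on the vertex set. Then K (dimension 1) consists of the simplices:

  0-simplices (4): [v_0], [v_1], [v_2], [v_3]
  1-simplices (4): [v_0,v_1], [v_0,v_2], [v_1,v_3], [v_2,v_3]

Hence C_0 ≅ Z^4, C_1 ≅ Z^4.

Boundary ∂_1: C_1 → C_0 is given by ∂[p,q] = [q] − [p].
As a 4×4 matrix over Z this has rank 3, with invariant factors (1,1,1).

Now H_k = ker ∂_k / im ∂_{k+1}, so:

  H_0: rank C_0 − rank ∂_1 = 4 − 3 = 1, and the invariant factors of ∂_1 are all 1, so H_0 = Z.
  H_1: rank ker ∂_1 − rank ∂_2 = (4 − 3) − 0 = 1, and there is no ∂_2, so H_1 = Z.

As a check, the Euler characteristic is 4 − 4 = 0, which agrees with 1 − 1 = 0.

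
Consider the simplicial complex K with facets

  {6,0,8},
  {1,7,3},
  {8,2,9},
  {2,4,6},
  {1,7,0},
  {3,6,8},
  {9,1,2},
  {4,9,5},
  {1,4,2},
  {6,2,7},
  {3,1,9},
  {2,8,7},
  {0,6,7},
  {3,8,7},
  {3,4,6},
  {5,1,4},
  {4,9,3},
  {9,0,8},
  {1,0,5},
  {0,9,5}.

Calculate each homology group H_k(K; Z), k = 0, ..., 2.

H_0 ≅ Z,  H_1 ≅ Z ⊕ Z/2,  H_2 = 0.

K has 10 vertices, 30 edges, 20 triangles.
rank ∂_0 = 0, rank ∂_1 = 9 ⇒ b_0 = 10 − 0 − 9 = 1; all invariant factors of ∂_1 are 1 so no torsion. So H_0 ≅ Z.
rank ∂_1 = 9, rank ∂_2 = 20 ⇒ b_1 = 30 − 9 − 20 = 1; ∂_2 has invariant factor(s) [2] giving torsion. So H_1 ≅ Z ⊕ Z/2.
rank ∂_2 = 20, rank ∂_3 = 0 ⇒ b_2 = 20 − 20 − 0 = 0. So H_2 ≅ 0.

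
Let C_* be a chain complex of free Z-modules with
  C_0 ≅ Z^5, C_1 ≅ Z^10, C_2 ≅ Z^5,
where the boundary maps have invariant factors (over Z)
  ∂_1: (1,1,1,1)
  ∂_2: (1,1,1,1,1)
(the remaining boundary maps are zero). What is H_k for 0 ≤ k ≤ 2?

H_0 ≅ Z,  H_1 ≅ Z,  H_2 = 0.

H_0: b_0 = 5 − 0 − 4 = 1; torsion from ∂_1 factors > 1: none. So H_0 ≅ Z.
H_1: b_1 = 10 − 4 − 5 = 1; torsion from ∂_2 factors > 1: none. So H_1 ≅ Z.
H_2: b_2 = 5 − 5 − 0 = 0; torsion from ∂_3 factors > 1: none. So H_2 ≅ 0.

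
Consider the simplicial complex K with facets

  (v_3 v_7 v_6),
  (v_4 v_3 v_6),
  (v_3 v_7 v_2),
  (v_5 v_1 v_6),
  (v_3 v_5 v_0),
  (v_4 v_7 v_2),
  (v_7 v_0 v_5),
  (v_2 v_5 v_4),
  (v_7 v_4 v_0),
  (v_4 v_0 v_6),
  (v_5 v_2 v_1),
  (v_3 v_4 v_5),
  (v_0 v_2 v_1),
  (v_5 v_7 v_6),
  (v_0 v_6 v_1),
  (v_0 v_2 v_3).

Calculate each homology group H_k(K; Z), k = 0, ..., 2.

H_0 = Z,  H_1 = Z^2,  H_2 = Z.

Take the total order v_0 < v_1 < v_2 < v_3 < v_4 < v_5 < v_6 < v_7 on the vertex set. Then K (dimension 2) consists of the simplices:

  0-simplices (8): [v_0], [v_1], [v_2], [v_3], [v_4], [v_5], [v_6], [v_7]
  1-simplices (24): (24 of them)
  2-simplices (16): (16 of them)

Hence C_0 ≅ Z^8, C_1 ≅ Z^24, C_2 ≅ Z^16.

Boundary ∂_1: C_1 → C_0 sends each edge [p,q] (with p < q) to q − p. For instance
  ∂[v_2,v_7] = [v_7] − [v_2].
The resulting 8×24 matrix has rank 7, and its Smith normal form has invariant factors (1,1,1,1,1,1,1).

Boundary ∂_2: C_2 → C_1 maps a triangle to the signed sum of its edges. For instance
  ∂[v_3,v_4,v_6] = [v_4,v_6] − [v_3,v_6] + [v_3,v_4],
  ∂[v_2,v_4,v_5] = [v_4,v_5] − [v_2,v_5] + [v_2,v_4].
The 24×16 boundary matrix has rank 15 and Smith normal form diag(1,1,1,1,1,1,1,1,1,1,1,1,1,1,1).

From H_k ≅ ker(∂_k) / im(∂_{k+1}) we obtain:

  H_0: rank C_0 − rank ∂_1 = 8 − 7 = 1, and the invariant factors of ∂_1 are all 1, so H_0 = Z.
  H_1: rank ker ∂_1 − rank ∂_2 = (24 − 7) − 15 = 2, and the invariant factors of ∂_2 are all 1, so H_1 = Z^2.
  H_2: rank ker ∂_2 − rank ∂_3 = (16 − 15) − 0 = 1, and there is no ∂_3, so H_2 = Z.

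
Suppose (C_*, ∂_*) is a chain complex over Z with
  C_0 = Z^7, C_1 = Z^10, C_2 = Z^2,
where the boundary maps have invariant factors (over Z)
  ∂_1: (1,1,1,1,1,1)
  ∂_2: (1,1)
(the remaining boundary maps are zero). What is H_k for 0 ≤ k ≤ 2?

H_0 ≅ Z,  H_1 ≅ Z^2,  H_2 = 0.

H_0: b_0 = 7 − 0 − 6 = 1; torsion from ∂_1 factors > 1: none. So H_0 ≅ Z.
H_1: b_1 = 10 − 6 − 2 = 2; torsion from ∂_2 factors > 1: none. So H_1 ≅ Z^2.
H_2: b_2 = 2 − 2 − 0 = 0; torsion from ∂_3 factors > 1: none. So H_2 ≅ 0.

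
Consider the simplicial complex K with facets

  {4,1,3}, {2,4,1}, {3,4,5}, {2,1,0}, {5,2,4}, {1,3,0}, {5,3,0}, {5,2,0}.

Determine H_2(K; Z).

Order the vertices as 0 < 1 < 2 < 3 < 4 < 5. Listing each simplex with vertices in this order, K has dimension 2 with simplices:

  0-simplices (6): [0], [1], [2], [3], [4], [5]
  1-simplices (12): [0,1], [0,2], [0,3], [0,5], [1,2], [1,3], [1,4], [2,4], [2,5], [3,4], [3,5], [4,5]
  2-simplices (8): [0,1,2], [0,1,3], [0,2,5], [0,3,5], [1,2,4], [1,3,4], [2,4,5], [3,4,5]

Hence C_0 ≅ Z^6, C_1 ≅ Z^12, C_2 ≅ Z^8.

∂_1: C_1 → C_0 sends each edge [p,q] (with p < q) to q − p.
The 6×12 boundary matrix has rank 5 and Smith normal form diag(1,1,1,1,1).

∂_2: C_2 → C_1 maps a triangle to the signed sum of its edges. For instance
  ∂[0,1,3] = [1,3] − [0,3] + [0,1],
  ∂[0,1,2] = [1,2] − [0,2] + [0,1].
As a 12×8 matrix over Z this has rank 7, with invariant factors (1,1,1,1,1,1,1).

Computing H_k = (kernel of ∂_k) / (image of ∂_{k+1}):

  H_2: rank ker ∂_2 − rank ∂_3 = (8 − 7) − 0 = 1, and there is no ∂_3, so H_2 ≅ Z.

(K is a triangulation of the 2-sphere S^2.)

H_2 = Z.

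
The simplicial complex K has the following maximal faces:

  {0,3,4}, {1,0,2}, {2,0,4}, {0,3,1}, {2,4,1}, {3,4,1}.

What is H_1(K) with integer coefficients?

H_1 ≅ 0.

K has 5 vertices, 9 edges, 6 triangles.
rank ∂_1 = 4, rank ∂_2 = 5 ⇒ b_1 = 9 − 4 − 5 = 0; all invariant factors of ∂_2 are 1 so no torsion. So H_1 = 0.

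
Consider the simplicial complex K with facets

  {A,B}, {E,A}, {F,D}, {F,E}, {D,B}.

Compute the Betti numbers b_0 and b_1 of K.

Order the vertices as A < B < D < E < F. Listing each simplex with vertices in this order, K has dimension 1 with simplices:

  0-simplices (5): A, B, D, E, F
  1-simplices (5): AB, AE, BD, DF, EF

so the chain groups are C_0 ≅ Z^5, C_1 ≅ Z^5.

∂_1: C_1 → C_0 maps an edge to its endpoints' difference, ∂[p,q] = q − p.
This gives a 5×5 integer matrix of rank 4; reducing to Smith normal form yields diagonal entries (1,1,1,1).

Now H_k = ker ∂_k / im ∂_{k+1}, so:

  H_0: rank C_0 − rank ∂_1 = 5 − 4 = 1, and the invariant factors of ∂_1 are all 1, so H_0 = Z.
  H_1: rank ker ∂_1 − rank ∂_2 = (5 − 4) − 0 = 1, and there is no ∂_2, so H_1 = Z.

As a check, the Euler characteristic is 5 − 5 = 0, which agrees with 1 − 1 = 0.

Hence the Betti numbers are b_0 = 1, b_1 = 1.

b_0 = 1, b_1 = 1.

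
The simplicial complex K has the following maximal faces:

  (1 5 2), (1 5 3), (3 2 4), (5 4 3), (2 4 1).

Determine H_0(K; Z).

H_0 = Z.

Order the vertices as 1 < 2 < 3 < 4 < 5. Listing each simplex with vertices in this order, K has dimension 2 with simplices:

  0-simplices (5): [1], [2], [3], [4], [5]
  1-simplices (10): [1,2], [1,3], [1,4], [1,5], [2,3], [2,4], [2,5], [3,4], [3,5], [4,5]
  2-simplices (5): [1,2,4], [1,2,5], [1,3,5], [2,3,4], [3,4,5]

Hence C_0 ≅ Z^5, C_1 ≅ Z^10, C_2 ≅ Z^5.

Boundary ∂_1: C_1 → C_0 sends each edge [p,q] (with p < q) to q − p.
The resulting 5×10 matrix has rank 4, and its Smith normal form has invariant factors (1,1,1,1).

The boundary map ∂_2: C_2 → C_1 acts by ∂[p,q,r] = [q,r] − [p,r] + [p,q]. For instance
  ∂[2,3,4] = [3,4] − [2,4] + [2,3],
  ∂[1,3,5] = [3,5] − [1,5] + [1,3].
This gives a 10×5 integer matrix of rank 5; reducing to Smith normal form yields diagonal entries (1,1,1,1,1).

From H_k ≅ ker(∂_k) / im(∂_{k+1}) we obtain:

  H_0: rank C_0 − rank ∂_1 = 5 − 4 = 1, and the invariant factors of ∂_1 are all 1, so H_0 = Z.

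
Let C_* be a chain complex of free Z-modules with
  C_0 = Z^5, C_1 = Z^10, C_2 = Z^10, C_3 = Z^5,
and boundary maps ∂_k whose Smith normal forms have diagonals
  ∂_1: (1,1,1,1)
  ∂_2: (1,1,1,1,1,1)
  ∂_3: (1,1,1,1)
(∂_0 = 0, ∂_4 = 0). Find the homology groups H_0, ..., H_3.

H_0 ≅ Z,  H_1 = 0,  H_2 = 0,  H_3 ≅ Z.

H_0: b_0 = 5 − 0 − 4 = 1; torsion from ∂_1 factors > 1: none. So H_0 ≅ Z.
H_1: b_1 = 10 − 4 − 6 = 0; torsion from ∂_2 factors > 1: none. So H_1 ≅ 0.
H_2: b_2 = 10 − 6 − 4 = 0; torsion from ∂_3 factors > 1: none. So H_2 ≅ 0.
H_3: b_3 = 5 − 4 − 0 = 1; torsion from ∂_4 factors > 1: none. So H_3 ≅ Z.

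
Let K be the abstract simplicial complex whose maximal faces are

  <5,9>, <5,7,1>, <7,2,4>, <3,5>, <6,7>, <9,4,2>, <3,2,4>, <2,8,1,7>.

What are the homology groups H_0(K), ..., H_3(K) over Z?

H_0 = Z,  H_1 = Z^2,  H_2 = 0,  H_3 = 0.

Fix the vertex order 1 < 2 < 3 < 4 < 5 < 6 < 7 < 8 < 9 and write every simplex with vertices in increasing order. Then dim K = 3 and the simplices of K are:

  0-simplices (9): [1], [2], [3], [4], [5], [6], [7], [8], [9]
  1-simplices (17): [1,2], [1,5], [1,7], [1,8], [2,3], [2,4], [2,7], [2,8], [2,9], [3,4], [3,5], [4,7], [4,9], [5,7], [5,9], [6,7], [7,8]
  2-simplices (8): [1,2,7], [1,2,8], [1,5,7], [1,7,8], [2,3,4], [2,4,7], [2,4,9], [2,7,8]
  3-simplices (1): [1,2,7,8]

Hence C_0 ≅ Z^9, C_1 ≅ Z^17, C_2 ≅ Z^8, C_3 ≅ Z^1.

∂_1: C_1 → C_0 is given by ∂[p,q] = [q] − [p].
This gives a 9×17 integer matrix of rank 8; reducing to Smith normal form yields diagonal entries (1,1,1,1,1,1,1,1).

∂_2: C_2 → C_1 sends each 2-simplex [p,q,r] to [q,r] − [p,r] + [p,q]. For instance
  ∂[1,7,8] = [7,8] − [1,8] + [1,7],
  ∂[1,2,8] = [2,8] − [1,8] + [1,2].
As a 17×8 matrix over Z this has rank 7, with invariant factors (1,1,1,1,1,1,1).

∂_3: C_3 → C_2 sends each 3-simplex σ to the alternating sum Σ_i (−1)^i (σ with its i-th vertex removed). For instance
  ∂[1,2,7,8] = [2,7,8] − [1,7,8] + [1,2,8] − [1,2,7].
The 8×1 boundary matrix has rank 1 and Smith normal form diag(1).

From H_k ≅ ker(∂_k) / im(∂_{k+1}) we obtain:

  H_0: rank C_0 − rank ∂_1 = 9 − 8 = 1, and the invariant factors of ∂_1 are all 1, so H_0 = Z.
  H_1: rank ker ∂_1 − rank ∂_2 = (17 − 8) − 7 = 2, and the invariant factors of ∂_2 are all 1, so H_1 = Z^2.
  H_2: rank ker ∂_2 − rank ∂_3 = (8 − 7) − 1 = 0, and the invariant factors of ∂_3 are all 1, so H_2 = 0.
  H_3: rank ker ∂_3 − rank ∂_4 = (1 − 1) − 0 = 0, and there is no ∂_4, so H_3 = 0.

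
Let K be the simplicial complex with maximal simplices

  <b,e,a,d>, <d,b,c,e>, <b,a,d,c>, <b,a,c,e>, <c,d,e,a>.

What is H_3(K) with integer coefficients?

H_3 = Z.

Fix the vertex order a < b < c < d < e and write every simplex with vertices in increasing order. Then dim K = 3 and the simplices of K are:

  0-simplices (5): a, b, c, d, e
  1-simplices (10): ab, ac, ad, ae, bc, bd, be, cd, ce, de
  2-simplices (10): abc, abd, abe, acd, ace, ade, bcd, bce, bde, cde
  3-simplices (5): abcd, abce, abde, acde, bcde

so the chain groups are C_0 ≅ Z^5, C_1 ≅ Z^10, C_2 ≅ Z^10, C_3 ≅ Z^5.

The boundary map ∂_1: C_1 → C_0 sends each edge [p,q] (with p < q) to q − p. For instance
  ∂ae = e − a.
As a 5×10 matrix over Z this has rank 4, with invariant factors (1,1,1,1).

∂_2: C_2 → C_1 sends each 2-simplex [p,q,r] to [q,r] − [p,r] + [p,q]. For instance
  ∂bcd = cd − bd + bc,
  ∂ade = de − ae + ad.
The 10×10 boundary matrix has rank 6 and Smith normal form diag(1,1,1,1,1,1).

The boundary map ∂_3: C_3 → C_2 sends each 3-simplex σ to the alternating sum Σ_i (−1)^i (σ with its i-th vertex removed). For instance
  ∂abce = bce − ace + abe − abc,
  ∂abde = bde − ade + abe − abd.
The resulting 10×5 matrix has rank 4, and its Smith normal form has invariant factors (1,1,1,1).

From H_k ≅ ker(∂_k) / im(∂_{k+1}) we obtain:

  H_3: rank ker ∂_3 − rank ∂_4 = (5 − 4) − 0 = 1, and there is no ∂_4, so H_3 ≅ Z.

(K is a triangulation of the 3-sphere S^3.)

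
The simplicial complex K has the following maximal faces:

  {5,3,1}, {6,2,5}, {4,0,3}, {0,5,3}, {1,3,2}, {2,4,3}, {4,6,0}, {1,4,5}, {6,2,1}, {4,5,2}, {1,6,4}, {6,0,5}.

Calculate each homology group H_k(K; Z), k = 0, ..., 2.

H_0 = Z,  H_1 = Z/2Z,  H_2 = 0.

We work with the vertex ordering 0 < 1 < 2 < 3 < 4 < 5 < 6. The simplices of K, each written with vertices in increasing order, are:

  0-simplices (7): [0], [1], [2], [3], [4], [5], [6]
  1-simplices (18): [0,3], [0,4], [0,5], [0,6], [1,2], [1,3], [1,4], [1,5], [1,6], [2,3], [2,4], [2,5], [2,6], [3,4], [3,5], [4,5], [4,6], [5,6]
  2-simplices (12): [0,3,4], [0,3,5], [0,4,6], [0,5,6], [1,2,3], [1,2,6], [1,3,5], [1,4,5], [1,4,6], [2,3,4], [2,4,5], [2,5,6]

so the chain groups are C_0 ≅ Z^7, C_1 ≅ Z^18, C_2 ≅ Z^12.

Boundary ∂_1: C_1 → C_0 sends each edge [p,q] (with p < q) to q − p.
As a 7×18 matrix over Z this has rank 6, with invariant factors (1,1,1,1,1,1).

The boundary map ∂_2: C_2 → C_1 acts by ∂[p,q,r] = [q,r] − [p,r] + [p,q]. For instance
  ∂[1,2,6] = [2,6] − [1,6] + [1,2],
  ∂[1,3,5] = [3,5] − [1,5] + [1,3].
This gives a 18×12 integer matrix of rank 12; reducing to Smith normal form yields diagonal entries (1,1,1,1,1,1,1,1,1,1,1,2).

Now H_k = ker ∂_k / im ∂_{k+1}, so:

  H_0: rank C_0 − rank ∂_1 = 7 − 6 = 1, and the invariant factors of ∂_1 are all 1, so H_0 = Z.
  H_1: rank ker ∂_1 − rank ∂_2 = (18 − 6) − 12 = 0, and ∂_2 has invariant factor 2 > 1, so H_1 = Z/2Z.
  H_2: rank ker ∂_2 − rank ∂_3 = (12 − 12) − 0 = 0, and there is no ∂_3, so H_2 = 0.

As a check, the Euler characteristic is 7 − 18 + 12 = 1, which agrees with 1 − 0 + 0 = 1.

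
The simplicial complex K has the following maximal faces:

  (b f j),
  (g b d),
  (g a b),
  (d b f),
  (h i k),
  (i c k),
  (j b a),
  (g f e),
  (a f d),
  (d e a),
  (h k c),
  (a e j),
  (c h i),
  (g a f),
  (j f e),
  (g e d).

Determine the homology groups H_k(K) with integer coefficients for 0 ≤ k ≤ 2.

H_0 = Z^2,  H_1 = Z/2,  H_2 = Z.

Order the vertices as a < b < c < d < e < f < g < h < i < j < k. Listing each simplex with vertices in this order, K has dimension 2 with simplices:

  0-simplices (11): a, b, c, d, e, f, g, h, i, j, k
  1-simplices (24): ab, ad, ae, af, ag, aj, bd, bf, bg, bj, ch, ci, ck, de, df, dg, ef, eg, ej, fg, fj, hi, hk, ik
  2-simplices (16): abg, abj, ade, adf, aej, afg, bdf, bdg, bfj, chi, chk, cik, deg, efg, efj, hik

Hence C_0 ≅ Z^11, C_1 ≅ Z^24, C_2 ≅ Z^16.

The boundary map ∂_1: C_1 → C_0 is given by ∂[p,q] = [q] − [p].
As a 11×24 matrix over Z this has rank 9, with invariant factors (1,1,1,1,1,1,1,1,1).

The boundary map ∂_2: C_2 → C_1 maps a triangle to the signed sum of its edges. For instance
  ∂efj = fj − ej + ef,
  ∂bdg = dg − bg + bd.
As a 24×16 matrix over Z this has rank 15, with invariant factors (1,1,1,1,1,1,1,1,1,1,1,1,1,1,2).

Now H_k = ker ∂_k / im ∂_{k+1}, so:

  H_0: rank C_0 − rank ∂_1 = 11 − 9 = 2, and the invariant factors of ∂_1 are all 1, so H_0 ≅ Z^2.
  H_1: rank ker ∂_1 − rank ∂_2 = (24 − 9) − 15 = 0, and ∂_2 has invariant factor 2 > 1, so H_1 ≅ Z/2.
  H_2: rank ker ∂_2 − rank ∂_3 = (16 − 15) − 0 = 1, and there is no ∂_3, so H_2 ≅ Z.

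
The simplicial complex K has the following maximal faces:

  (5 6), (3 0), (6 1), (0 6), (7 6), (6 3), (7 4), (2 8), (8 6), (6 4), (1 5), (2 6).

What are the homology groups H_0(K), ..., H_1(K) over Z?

Take the total order 0 < 1 < 2 < 3 < 4 < 5 < 6 < 7 < 8 on the vertex set. Then K (dimension 1) consists of the simplices:

  0-simplices (9): [0], [1], [2], [3], [4], [5], [6], [7], [8]
  1-simplices (12): [0,3], [0,6], [1,5], [1,6], [2,6], [2,8], [3,6], [4,6], [4,7], [5,6], [6,7], [6,8]

so the chain groups are C_0 ≅ Z^9, C_1 ≅ Z^12.

The boundary map ∂_1: C_1 → C_0 maps an edge to its endpoints' difference, ∂[p,q] = q − p. For instance
  ∂[2,8] = [8] − [2].
The 9×12 boundary matrix has rank 8 and Smith normal form diag(1,1,1,1,1,1,1,1).

Computing H_k = (kernel of ∂_k) / (image of ∂_{k+1}):

  H_0: rank C_0 − rank ∂_1 = 9 − 8 = 1, and the invariant factors of ∂_1 are all 1, so H_0 = Z.
  H_1: rank ker ∂_1 − rank ∂_2 = (12 − 8) − 0 = 4, and there is no ∂_2, so H_1 = Z^4.

H_0 ≅ Z,  H_1 ≅ Z^4.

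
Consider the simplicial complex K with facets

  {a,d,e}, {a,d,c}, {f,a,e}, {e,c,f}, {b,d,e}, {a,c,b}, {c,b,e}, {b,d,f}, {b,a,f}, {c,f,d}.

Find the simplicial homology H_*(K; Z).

Fix the vertex order a < b < c < d < e < f and write every simplex with vertices in increasing order. Then dim K = 2 and the simplices of K are:

  0-simplices (6): a, b, c, d, e, f
  1-simplices (15): ab, ac, ad, ae, af, bc, bd, be, bf, cd, ce, cf, de, df, ef
  2-simplices (10): abc, abf, acd, ade, aef, bce, bde, bdf, cdf, cef

giving chain groups C_0 ≅ Z^6, C_1 ≅ Z^15, C_2 ≅ Z^10.

∂_1: C_1 → C_0 sends each edge [p,q] (with p < q) to q − p. For instance
  ∂bc = c − b.
This gives a 6×15 integer matrix of rank 5; reducing to Smith normal form yields diagonal entries (1,1,1,1,1).

The boundary map ∂_2: C_2 → C_1 maps a triangle to the signed sum of its edges. For instance
  ∂acd = cd − ad + ac,
  ∂cdf = df − cf + cd.
As a 15×10 matrix over Z this has rank 10, with invariant factors (1,1,1,1,1,1,1,1,1,2).

Now H_k = ker ∂_k / im ∂_{k+1}, so:

  H_0: rank C_0 − rank ∂_1 = 6 − 5 = 1, and the invariant factors of ∂_1 are all 1, so H_0 ≅ Z.
  H_1: rank ker ∂_1 − rank ∂_2 = (15 − 5) − 10 = 0, and ∂_2 has invariant factor 2 > 1, so H_1 ≅ Z_2.
  H_2: rank ker ∂_2 − rank ∂_3 = (10 − 10) − 0 = 0, and there is no ∂_3, so H_2 ≅ 0.

H_0 ≅ Z,  H_1 ≅ Z_2,  H_2 = 0.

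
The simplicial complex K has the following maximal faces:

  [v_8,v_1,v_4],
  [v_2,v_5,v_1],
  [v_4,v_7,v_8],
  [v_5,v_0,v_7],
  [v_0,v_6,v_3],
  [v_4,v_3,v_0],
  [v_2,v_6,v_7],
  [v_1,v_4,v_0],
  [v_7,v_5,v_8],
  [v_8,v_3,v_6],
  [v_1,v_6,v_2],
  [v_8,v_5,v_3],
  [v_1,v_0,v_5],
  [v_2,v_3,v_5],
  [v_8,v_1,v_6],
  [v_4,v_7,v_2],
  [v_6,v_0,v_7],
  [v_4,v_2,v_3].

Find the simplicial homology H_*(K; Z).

H_0 = Z,  H_1 = Z^2,  H_2 = Z.

We work with the vertex ordering v_0 < v_1 < v_2 < v_3 < v_4 < v_5 < v_6 < v_7 < v_8. The simplices of K, each written with vertices in increasing order, are:

  0-simplices (9): [v_0], [v_1], [v_2], [v_3], [v_4], [v_5], [v_6], [v_7], [v_8]
  1-simplices (27): (27 of them)
  2-simplices (18): (18 of them)

giving chain groups C_0 ≅ Z^9, C_1 ≅ Z^27, C_2 ≅ Z^18.

Boundary ∂_1: C_1 → C_0 sends each edge [p,q] (with p < q) to q − p. For instance
  ∂[v_4,v_7] = [v_7] − [v_4].
The 9×27 boundary matrix has rank 8 and Smith normal form diag(1,1,1,1,1,1,1,1).

∂_2: C_2 → C_1 sends each 2-simplex [p,q,r] to [q,r] − [p,r] + [p,q]. For instance
  ∂[v_0,v_1,v_5] = [v_1,v_5] − [v_0,v_5] + [v_0,v_1],
  ∂[v_1,v_2,v_6] = [v_2,v_6] − [v_1,v_6] + [v_1,v_2].
As a 27×18 matrix over Z this has rank 17, with invariant factors (1,1,1,1,1,1,1,1,1,1,1,1,1,1,1,1,1).

Reading off H_k = ker ∂_k / im ∂_{k+1}:

  H_0: rank C_0 − rank ∂_1 = 9 − 8 = 1, and the invariant factors of ∂_1 are all 1, so H_0 = Z.
  H_1: rank ker ∂_1 − rank ∂_2 = (27 − 8) − 17 = 2, and the invariant factors of ∂_2 are all 1, so H_1 = Z^2.
  H_2: rank ker ∂_2 − rank ∂_3 = (18 − 17) − 0 = 1, and there is no ∂_3, so H_2 = Z.

(K is a triangulation of the torus T^2.)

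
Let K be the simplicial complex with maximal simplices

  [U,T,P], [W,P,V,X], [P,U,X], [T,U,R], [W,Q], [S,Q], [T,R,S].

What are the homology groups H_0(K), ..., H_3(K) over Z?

Take the total order P < Q < R < S < T < U < V < W < X on the vertex set. Then K (dimension 3) consists of the simplices:

  0-simplices (9): P, Q, R, S, T, U, V, W, X
  1-simplices (16): PT, PU, PV, PW, PX, QS, QW, RS, RT, RU, ST, TU, UX, VW, VX, WX
  2-simplices (8): PTU, PUX, PVW, PVX, PWX, RST, RTU, VWX
  3-simplices (1): PVWX

Hence C_0 ≅ Z^9, C_1 ≅ Z^16, C_2 ≅ Z^8, C_3 ≅ Z^1.

∂_1: C_1 → C_0 sends each edge [p,q] (with p < q) to q − p. For instance
  ∂ST = T − S.
As a 9×16 matrix over Z this has rank 8, with invariant factors (1,1,1,1,1,1,1,1).

Boundary ∂_2: C_2 → C_1 sends each 2-simplex [p,q,r] to [q,r] − [p,r] + [p,q]. For instance
  ∂PVX = VX − PX + PV,
  ∂VWX = WX − VX + VW.
The resulting 16×8 matrix has rank 7, and its Smith normal form has invariant factors (1,1,1,1,1,1,1).

∂_3: C_3 → C_2 sends each 3-simplex σ to the alternating sum Σ_i (−1)^i (σ with its i-th vertex removed). For instance
  ∂PVWX = VWX − PWX + PVX − PVW.
The resulting 8×1 matrix has rank 1, and its Smith normal form has invariant factors (1).

Computing H_k = (kernel of ∂_k) / (image of ∂_{k+1}):

  H_0: rank C_0 − rank ∂_1 = 9 − 8 = 1, and the invariant factors of ∂_1 are all 1, so H_0 = Z.
  H_1: rank ker ∂_1 − rank ∂_2 = (16 − 8) − 7 = 1, and the invariant factors of ∂_2 are all 1, so H_1 = Z.
  H_2: rank ker ∂_2 − rank ∂_3 = (8 − 7) − 1 = 0, and the invariant factors of ∂_3 are all 1, so H_2 = 0.
  H_3: rank ker ∂_3 − rank ∂_4 = (1 − 1) − 0 = 0, and there is no ∂_4, so H_3 = 0.

H_0 ≅ Z,  H_1 ≅ Z,  H_2 = 0,  H_3 = 0.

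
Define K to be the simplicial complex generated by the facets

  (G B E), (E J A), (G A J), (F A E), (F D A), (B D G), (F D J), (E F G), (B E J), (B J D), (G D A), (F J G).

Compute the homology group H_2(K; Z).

H_2 ≅ 0.

Order the vertices as A < B < D < E < F < G < J. Listing each simplex with vertices in this order, K has dimension 2 with simplices:

  0-simplices (7): A, B, D, E, F, G, J
  1-simplices (18): AD, AE, AF, AG, AJ, BD, BE, BG, BJ, DF, DG, DJ, EF, EG, EJ, FG, FJ, GJ
  2-simplices (12): ADF, ADG, AEF, AEJ, AGJ, BDG, BDJ, BEG, BEJ, DFJ, EFG, FGJ

giving chain groups C_0 ≅ Z^7, C_1 ≅ Z^18, C_2 ≅ Z^12.

∂_1: C_1 → C_0 sends each edge [p,q] (with p < q) to q − p. For instance
  ∂DJ = J − D.
This gives a 7×18 integer matrix of rank 6; reducing to Smith normal form yields diagonal entries (1,1,1,1,1,1).

∂_2: C_2 → C_1 sends each 2-simplex [p,q,r] to [q,r] − [p,r] + [p,q]. For instance
  ∂ADG = DG − AG + AD,
  ∂AGJ = GJ − AJ + AG.
This gives a 18×12 integer matrix of rank 12; reducing to Smith normal form yields diagonal entries (1,1,1,1,1,1,1,1,1,1,1,2).

Computing H_k = (kernel of ∂_k) / (image of ∂_{k+1}):

  H_2: rank ker ∂_2 − rank ∂_3 = (12 − 12) − 0 = 0, and there is no ∂_3, so H_2 = 0.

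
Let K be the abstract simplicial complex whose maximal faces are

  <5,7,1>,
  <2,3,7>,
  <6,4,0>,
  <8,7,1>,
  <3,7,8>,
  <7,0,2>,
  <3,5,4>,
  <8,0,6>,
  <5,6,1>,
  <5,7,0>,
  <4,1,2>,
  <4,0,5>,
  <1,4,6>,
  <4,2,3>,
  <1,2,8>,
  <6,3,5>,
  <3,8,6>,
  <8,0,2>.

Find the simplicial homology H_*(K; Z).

Fix the vertex order 0 < 1 < 2 < 3 < 4 < 5 < 6 < 7 < 8 and write every simplex with vertices in increasing order. Then dim K = 2 and the simplices of K are:

  0-simplices (9): [0], [1], [2], [3], [4], [5], [6], [7], [8]
  1-simplices (27): (27 of them)
  2-simplices (18): [0,2,7], [0,2,8], [0,4,5], [0,4,6], [0,5,7], [0,6,8], [1,2,4], [1,2,8], [1,4,6], [1,5,6], [1,5,7], [1,7,8], [2,3,4], [2,3,7], [3,4,5], [3,5,6], [3,6,8], [3,7,8]

so the chain groups are C_0 ≅ Z^9, C_1 ≅ Z^27, C_2 ≅ Z^18.

The boundary map ∂_1: C_1 → C_0 sends each edge [p,q] (with p < q) to q − p. For instance
  ∂[4,6] = [6] − [4].
This gives a 9×27 integer matrix of rank 8; reducing to Smith normal form yields diagonal entries (1,1,1,1,1,1,1,1).

∂_2: C_2 → C_1 maps a triangle to the signed sum of its edges. For instance
  ∂[3,5,6] = [5,6] − [3,6] + [3,5],
  ∂[0,4,6] = [4,6] − [0,6] + [0,4].
The 27×18 boundary matrix has rank 18 and Smith normal form diag(1,1,1,1,1,1,1,1,1,1,1,1,1,1,1,1,1,2).

From H_k ≅ ker(∂_k) / im(∂_{k+1}) we obtain:

  H_0: rank C_0 − rank ∂_1 = 9 − 8 = 1, and the invariant factors of ∂_1 are all 1, so H_0 ≅ Z.
  H_1: rank ker ∂_1 − rank ∂_2 = (27 − 8) − 18 = 1, and ∂_2 has invariant factor 2 > 1, so H_1 ≅ Z ⊕ Z/2Z.
  H_2: rank ker ∂_2 − rank ∂_3 = (18 − 18) − 0 = 0, and there is no ∂_3, so H_2 ≅ 0.

H_0 = Z,  H_1 = Z ⊕ Z/2Z,  H_2 = 0.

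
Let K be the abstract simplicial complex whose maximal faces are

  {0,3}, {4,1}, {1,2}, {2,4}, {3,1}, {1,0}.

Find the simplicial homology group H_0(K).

Fix the vertex order 0 < 1 < 2 < 3 < 4 and write every simplex with vertices in increasing order. Then dim K = 1 and the simplices of K are:

  0-simplices (5): [0], [1], [2], [3], [4]
  1-simplices (6): [0,1], [0,3], [1,2], [1,3], [1,4], [2,4]

Hence C_0 ≅ Z^5, C_1 ≅ Z^6.

Boundary ∂_1: C_1 → C_0 maps an edge to its endpoints' difference, ∂[p,q] = q − p. For instance
  ∂[1,4] = [4] − [1].
As a 5×6 matrix over Z this has rank 4, with invariant factors (1,1,1,1).

Reading off H_k = ker ∂_k / im ∂_{k+1}:

  H_0: rank C_0 − rank ∂_1 = 5 − 4 = 1, and the invariant factors of ∂_1 are all 1, so H_0 = Z.

(K is a triangulation of a wedge of 2 circles.)

H_0 ≅ Z.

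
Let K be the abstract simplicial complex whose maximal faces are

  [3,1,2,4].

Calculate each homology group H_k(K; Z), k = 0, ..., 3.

H_0 = Z,  H_1 = 0,  H_2 = 0,  H_3 = 0.

K has 4 vertices, 6 edges, 4 triangles, 1 3-simplex.
rank ∂_0 = 0, rank ∂_1 = 3 ⇒ b_0 = 4 − 0 − 3 = 1; all invariant factors of ∂_1 are 1 so no torsion. So H_0 = Z.
rank ∂_1 = 3, rank ∂_2 = 3 ⇒ b_1 = 6 − 3 − 3 = 0; all invariant factors of ∂_2 are 1 so no torsion. So H_1 = 0.
rank ∂_2 = 3, rank ∂_3 = 1 ⇒ b_2 = 4 − 3 − 1 = 0; all invariant factors of ∂_3 are 1 so no torsion. So H_2 = 0.
rank ∂_3 = 1, rank ∂_4 = 0 ⇒ b_3 = 1 − 1 − 0 = 0. So H_3 = 0.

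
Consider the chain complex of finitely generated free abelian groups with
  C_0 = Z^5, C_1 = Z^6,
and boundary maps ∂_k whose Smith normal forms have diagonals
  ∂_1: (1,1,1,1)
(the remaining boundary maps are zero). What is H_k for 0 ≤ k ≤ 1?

H_0 ≅ Z,  H_1 ≅ Z^2.

H_0: b_0 = 5 − 0 − 4 = 1; torsion from ∂_1 factors > 1: none. So H_0 ≅ Z.
H_1: b_1 = 6 − 4 − 0 = 2; torsion from ∂_2 factors > 1: none. So H_1 ≅ Z^2.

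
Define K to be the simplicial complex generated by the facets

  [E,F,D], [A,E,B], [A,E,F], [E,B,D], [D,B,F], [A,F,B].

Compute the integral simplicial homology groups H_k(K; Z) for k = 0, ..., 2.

H_0 = Z,  H_1 = 0,  H_2 = Z.

We work with the vertex ordering A < B < D < E < F. The simplices of K, each written with vertices in increasing order, are:

  0-simplices (5): A, B, D, E, F
  1-simplices (9): AB, AE, AF, BD, BE, BF, DE, DF, EF
  2-simplices (6): ABE, ABF, AEF, BDE, BDF, DEF

Hence C_0 ≅ Z^5, C_1 ≅ Z^9, C_2 ≅ Z^6.

∂_1: C_1 → C_0 sends each edge [p,q] (with p < q) to q − p. For instance
  ∂AB = B − A.
The resulting 5×9 matrix has rank 4, and its Smith normal form has invariant factors (1,1,1,1).

∂_2: C_2 → C_1 maps a triangle to the signed sum of its edges. For instance
  ∂DEF = EF − DF + DE,
  ∂BDF = DF − BF + BD.
As a 9×6 matrix over Z this has rank 5, with invariant factors (1,1,1,1,1).

From H_k ≅ ker(∂_k) / im(∂_{k+1}) we obtain:

  H_0: rank C_0 − rank ∂_1 = 5 − 4 = 1, and the invariant factors of ∂_1 are all 1, so H_0 ≅ Z.
  H_1: rank ker ∂_1 − rank ∂_2 = (9 − 4) − 5 = 0, and the invariant factors of ∂_2 are all 1, so H_1 ≅ 0.
  H_2: rank ker ∂_2 − rank ∂_3 = (6 − 5) − 0 = 1, and there is no ∂_3, so H_2 ≅ Z.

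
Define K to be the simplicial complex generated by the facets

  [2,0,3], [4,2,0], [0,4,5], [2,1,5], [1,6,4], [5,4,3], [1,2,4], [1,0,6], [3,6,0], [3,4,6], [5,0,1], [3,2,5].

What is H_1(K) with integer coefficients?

Order the vertices as 0 < 1 < 2 < 3 < 4 < 5 < 6. Listing each simplex with vertices in this order, K has dimension 2 with simplices:

  0-simplices (7): [0], [1], [2], [3], [4], [5], [6]
  1-simplices (18): [0,1], [0,2], [0,3], [0,4], [0,5], [0,6], [1,2], [1,4], [1,5], [1,6], [2,3], [2,4], [2,5], [3,4], [3,5], [3,6], [4,5], [4,6]
  2-simplices (12): [0,1,5], [0,1,6], [0,2,3], [0,2,4], [0,3,6], [0,4,5], [1,2,4], [1,2,5], [1,4,6], [2,3,5], [3,4,5], [3,4,6]

so the chain groups are C_0 ≅ Z^7, C_1 ≅ Z^18, C_2 ≅ Z^12.

Boundary ∂_1: C_1 → C_0 is given by ∂[p,q] = [q] − [p]. For instance
  ∂[3,6] = [6] − [3].
This gives a 7×18 integer matrix of rank 6; reducing to Smith normal form yields diagonal entries (1,1,1,1,1,1).

Boundary ∂_2: C_2 → C_1 sends each 2-simplex [p,q,r] to [q,r] − [p,r] + [p,q]. For instance
  ∂[0,2,4] = [2,4] − [0,4] + [0,2],
  ∂[0,2,3] = [2,3] − [0,3] + [0,2].
This gives a 18×12 integer matrix of rank 12; reducing to Smith normal form yields diagonal entries (1,1,1,1,1,1,1,1,1,1,1,2).

Reading off H_k = ker ∂_k / im ∂_{k+1}:

  H_1: rank ker ∂_1 − rank ∂_2 = (18 − 6) − 12 = 0, and ∂_2 has invariant factor 2 > 1, so H_1 ≅ Z/2Z.

H_1 ≅ Z/2Z.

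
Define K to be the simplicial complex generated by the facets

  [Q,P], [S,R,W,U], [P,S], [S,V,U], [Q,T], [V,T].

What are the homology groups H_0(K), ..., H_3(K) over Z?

Take the total order P < Q < R < S < T < U < V < W on the vertex set. Then K (dimension 3) consists of the simplices:

  0-simplices (8): P, Q, R, S, T, U, V, W
  1-simplices (12): PQ, PS, QT, RS, RU, RW, SU, SV, SW, TV, UV, UW
  2-simplices (5): RSU, RSW, RUW, SUV, SUW
  3-simplices (1): RSUW

so the chain groups are C_0 ≅ Z^8, C_1 ≅ Z^12, C_2 ≅ Z^5, C_3 ≅ Z^1.

The boundary map ∂_1: C_1 → C_0 is given by ∂[p,q] = [q] − [p]. For instance
  ∂RW = W − R.
As a 8×12 matrix over Z this has rank 7, with invariant factors (1,1,1,1,1,1,1).

The boundary map ∂_2: C_2 → C_1 acts by ∂[p,q,r] = [q,r] − [p,r] + [p,q]. For instance
  ∂SUW = UW − SW + SU,
  ∂RUW = UW − RW + RU.
The 12×5 boundary matrix has rank 4 and Smith normal form diag(1,1,1,1).

Boundary ∂_3: C_3 → C_2 sends each 3-simplex σ to the alternating sum Σ_i (−1)^i (σ with its i-th vertex removed). For instance
  ∂RSUW = SUW − RUW + RSW − RSU.
This gives a 5×1 integer matrix of rank 1; reducing to Smith normal form yields diagonal entries (1).

From H_k ≅ ker(∂_k) / im(∂_{k+1}) we obtain:

  H_0: rank C_0 − rank ∂_1 = 8 − 7 = 1, and the invariant factors of ∂_1 are all 1, so H_0 = Z.
  H_1: rank ker ∂_1 − rank ∂_2 = (12 − 7) − 4 = 1, and the invariant factors of ∂_2 are all 1, so H_1 = Z.
  H_2: rank ker ∂_2 − rank ∂_3 = (5 − 4) − 1 = 0, and the invariant factors of ∂_3 are all 1, so H_2 = 0.
  H_3: rank ker ∂_3 − rank ∂_4 = (1 − 1) − 0 = 0, and there is no ∂_4, so H_3 = 0.

As a check, the Euler characteristic is 8 − 12 + 5 − 1 = 0, which agrees with 1 − 1 + 0 − 0 = 0.

H_0 ≅ Z,  H_1 ≅ Z,  H_2 = 0,  H_3 = 0.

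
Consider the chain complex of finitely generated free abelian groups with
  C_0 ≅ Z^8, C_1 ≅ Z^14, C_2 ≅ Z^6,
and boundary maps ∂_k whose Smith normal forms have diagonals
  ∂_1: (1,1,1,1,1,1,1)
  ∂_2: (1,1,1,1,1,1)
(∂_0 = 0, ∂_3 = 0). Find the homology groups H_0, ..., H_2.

H_0 ≅ Z,  H_1 ≅ Z,  H_2 = 0.

H_0: b_0 = 8 − 0 − 7 = 1; torsion from ∂_1 factors > 1: none. So H_0 ≅ Z.
H_1: b_1 = 14 − 7 − 6 = 1; torsion from ∂_2 factors > 1: none. So H_1 ≅ Z.
H_2: b_2 = 6 − 6 − 0 = 0; torsion from ∂_3 factors > 1: none. So H_2 ≅ 0.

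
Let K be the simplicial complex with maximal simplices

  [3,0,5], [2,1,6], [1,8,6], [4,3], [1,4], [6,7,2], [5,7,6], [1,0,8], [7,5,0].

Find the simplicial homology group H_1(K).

H_1 = Z^2.

Order the vertices as 0 < 1 < 2 < 3 < 4 < 5 < 6 < 7 < 8. Listing each simplex with vertices in this order, K has dimension 2 with simplices:

  0-simplices (9): [0], [1], [2], [3], [4], [5], [6], [7], [8]
  1-simplices (17): [0,1], [0,3], [0,5], [0,7], [0,8], [1,2], [1,4], [1,6], [1,8], [2,6], [2,7], [3,4], [3,5], [5,6], [5,7], [6,7], [6,8]
  2-simplices (7): [0,1,8], [0,3,5], [0,5,7], [1,2,6], [1,6,8], [2,6,7], [5,6,7]

Hence C_0 ≅ Z^9, C_1 ≅ Z^17, C_2 ≅ Z^7.

∂_1: C_1 → C_0 sends each edge [p,q] (with p < q) to q − p. For instance
  ∂[0,3] = [3] − [0].
As a 9×17 matrix over Z this has rank 8, with invariant factors (1,1,1,1,1,1,1,1).

The boundary map ∂_2: C_2 → C_1 maps a triangle to the signed sum of its edges. For instance
  ∂[0,5,7] = [5,7] − [0,7] + [0,5],
  ∂[5,6,7] = [6,7] − [5,7] + [5,6].
As a 17×7 matrix over Z this has rank 7, with invariant factors (1,1,1,1,1,1,1).

From H_k ≅ ker(∂_k) / im(∂_{k+1}) we obtain:

  H_1: rank ker ∂_1 − rank ∂_2 = (17 − 8) − 7 = 2, and the invariant factors of ∂_2 are all 1, so H_1 = Z^2.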